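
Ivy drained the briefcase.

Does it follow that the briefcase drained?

yes

'Ivy drained the briefcase' is the causative; it entails the inchoative 'the briefcase drained'.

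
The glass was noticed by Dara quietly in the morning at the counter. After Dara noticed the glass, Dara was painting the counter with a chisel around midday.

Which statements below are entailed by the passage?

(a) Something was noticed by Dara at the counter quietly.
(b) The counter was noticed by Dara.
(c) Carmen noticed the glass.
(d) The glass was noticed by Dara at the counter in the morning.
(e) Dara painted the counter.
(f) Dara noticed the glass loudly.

(a), (d)

(a) Entailed — every conjunct here is already in the original noticing event.
(b) Not entailed — Dara noticed the glass, not the counter; the counter belongs to the painting event.
(c) Not entailed — the passage has Dara noticing the glass, not Carmen.
(d) Entailed — the original entails any weakening of itself; this just drops 'quietly'.
(e) Not entailed — 'was painting' is progressive on an accomplishment; it does not entail the completed 'painted'.
(f) Not entailed — 'loudly' adds a manner not in (and inconsistent with) the original.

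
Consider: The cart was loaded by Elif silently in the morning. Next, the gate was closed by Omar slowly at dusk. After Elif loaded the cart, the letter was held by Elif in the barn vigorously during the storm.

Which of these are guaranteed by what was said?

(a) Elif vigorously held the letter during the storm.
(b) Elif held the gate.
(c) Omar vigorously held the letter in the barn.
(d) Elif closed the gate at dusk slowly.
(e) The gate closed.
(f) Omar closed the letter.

(a), (e)

(a) Entailed — dropping 'in the barn' leaves a sub-description the original still satisfies.
(b) Not entailed — Elif held the letter, not the gate; the gate belongs to the closing event.
(c) Not entailed — the passage has Elif holding the letter, not Omar.
(d) Not entailed — the passage has Omar closing the gate, not Elif.
(e) Entailed — 'Omar closed the gate' is causative; it entails the inchoative 'the gate closed'.
(f) Not entailed — Omar closed the gate, not the letter; the letter belongs to the holding event.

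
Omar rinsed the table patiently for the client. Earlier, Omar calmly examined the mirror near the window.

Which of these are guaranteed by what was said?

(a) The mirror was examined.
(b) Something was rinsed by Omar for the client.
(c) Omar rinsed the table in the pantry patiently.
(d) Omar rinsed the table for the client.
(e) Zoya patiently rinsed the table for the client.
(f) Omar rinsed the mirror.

(a) Entailed — dropping 'calmly', 'near the window' and generalizing the agent leaves a sub-description the original still satisfies.
(b) Entailed — every conjunct here is already in the original rinsing event.
(c) Not entailed — 'in the pantry' adds information not in the original event.
(d) Entailed — every conjunct here is already in the original rinsing event.
(e) Not entailed — the passage has Omar rinsing the table, not Zoya.
(f) Not entailed — Omar rinsed the table, not the mirror; the mirror belongs to the examining event.

(a), (b), (d)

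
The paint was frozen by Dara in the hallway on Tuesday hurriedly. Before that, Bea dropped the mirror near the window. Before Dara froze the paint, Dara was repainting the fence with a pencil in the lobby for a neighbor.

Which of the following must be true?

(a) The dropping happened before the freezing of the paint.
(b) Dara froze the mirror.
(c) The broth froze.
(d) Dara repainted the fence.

(a)

(a) Entailed — the narrative places the dropping before the freezing.
(b) Not entailed — Dara froze the paint, not the mirror; the mirror belongs to the dropping event.
(c) Not entailed — the paint is what froze, not the broth.
(d) Not entailed — 'was repainting' is progressive on an accomplishment; it does not entail the completed 'repainted'.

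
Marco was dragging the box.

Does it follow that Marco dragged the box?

yes

'drag' is atelic; if Marco was dragging the box, then Marco dragged the box (for some time).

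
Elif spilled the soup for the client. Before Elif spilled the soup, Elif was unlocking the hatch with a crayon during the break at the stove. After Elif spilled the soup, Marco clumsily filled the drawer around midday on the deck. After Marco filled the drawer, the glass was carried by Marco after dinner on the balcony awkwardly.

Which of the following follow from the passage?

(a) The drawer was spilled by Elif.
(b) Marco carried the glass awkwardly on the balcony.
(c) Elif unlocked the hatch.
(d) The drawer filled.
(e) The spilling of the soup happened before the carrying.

(b), (d), (e)

(a) Not entailed — Elif spilled the soup, not the drawer; the drawer belongs to the filling event.
(b) Entailed — the original entails any weakening of itself; this just drops 'after dinner'.
(c) Not entailed — 'was unlocking' is progressive on an accomplishment; it does not entail the completed 'unlocked'.
(d) Entailed — 'Marco filled the drawer' is causative; it entails the inchoative 'the drawer filled'.
(e) Entailed — the narrative places the spilling before the carrying.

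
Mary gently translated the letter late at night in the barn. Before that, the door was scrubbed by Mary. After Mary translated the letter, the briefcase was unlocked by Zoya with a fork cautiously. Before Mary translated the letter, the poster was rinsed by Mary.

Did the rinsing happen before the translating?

The narrative orders the rinsing before the translating.

yes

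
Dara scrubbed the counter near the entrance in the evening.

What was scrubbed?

the counter

'the counter' marks the patient of the scrubbing event.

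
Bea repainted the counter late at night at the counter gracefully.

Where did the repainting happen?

'at the counter' marks the location of the repainting event.

at the counter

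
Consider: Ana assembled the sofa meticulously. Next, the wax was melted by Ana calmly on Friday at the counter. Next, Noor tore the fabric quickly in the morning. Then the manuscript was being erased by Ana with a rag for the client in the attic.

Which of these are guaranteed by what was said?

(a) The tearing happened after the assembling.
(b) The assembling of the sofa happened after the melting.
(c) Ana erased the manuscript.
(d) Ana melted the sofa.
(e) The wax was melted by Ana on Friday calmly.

(a), (e)

(a) Entailed — the narrative places the assembling before the tearing.
(b) Not entailed — the narrative places the assembling before the melting, not after.
(c) Not entailed — 'was erasing' is progressive on an accomplishment; it does not entail the completed 'erased'.
(d) Not entailed — Ana melted the wax, not the sofa; the sofa belongs to the assembling event.
(e) Entailed — every conjunct here is already in the original melting event.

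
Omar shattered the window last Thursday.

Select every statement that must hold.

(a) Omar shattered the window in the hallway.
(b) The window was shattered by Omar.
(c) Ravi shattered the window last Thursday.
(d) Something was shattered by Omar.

(a) Not entailed — 'in the hallway' adds information not in the original event.
(b) Entailed — every conjunct here is already in the original shattering event.
(c) Not entailed — the passage has Omar shattering the window, not Ravi.
(d) Entailed — this follows by dropping conjuncts from the shattering event's description.

(b), (d)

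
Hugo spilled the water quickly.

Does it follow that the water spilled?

'Hugo spilled the water' is the causative; it entails the inchoative 'the water spilled'.

yes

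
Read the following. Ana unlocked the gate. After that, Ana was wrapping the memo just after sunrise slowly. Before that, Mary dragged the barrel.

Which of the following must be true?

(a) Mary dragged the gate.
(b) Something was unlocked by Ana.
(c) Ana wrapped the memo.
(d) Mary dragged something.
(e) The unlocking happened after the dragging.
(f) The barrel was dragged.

(b), (d), (f)

(a) Not entailed — Mary dragged the barrel, not the gate; the gate belongs to the unlocking event.
(b) Entailed — generalizing the patient leaves a sub-description the original still satisfies.
(c) Not entailed — 'was wrapping' is progressive on an accomplishment; it does not entail the completed 'wrapped'.
(d) Entailed — this follows by dropping conjuncts from the dragging event's description.
(e) Not entailed — the narrative doesn't order the dragging relative to the unlocking.
(f) Entailed — this follows by dropping conjuncts from the dragging event's description.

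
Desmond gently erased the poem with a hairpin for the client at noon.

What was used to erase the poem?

'with a hairpin' marks the instrument of the erasing event.

a hairpin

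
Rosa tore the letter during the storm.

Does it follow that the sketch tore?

no

Nothing is said about any sketch; only the letter is affected.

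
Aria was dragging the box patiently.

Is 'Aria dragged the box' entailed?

'drag' is atelic; if Aria was dragging the box, then Aria dragged the box (for some time).

yes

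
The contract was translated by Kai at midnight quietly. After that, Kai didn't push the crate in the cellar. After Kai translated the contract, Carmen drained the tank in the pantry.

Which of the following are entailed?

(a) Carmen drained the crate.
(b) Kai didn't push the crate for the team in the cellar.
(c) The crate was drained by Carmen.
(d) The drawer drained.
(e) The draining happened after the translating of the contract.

(b), (e)

(a) Not entailed — Carmen drained the tank, not the crate; the crate belongs to the pushing event.
(b) Entailed — under negation, adding a further restriction is entailed: if no such pushing event occurred, none occurred for the team either.
(c) Not entailed — Carmen drained the tank, not the crate; the crate belongs to the pushing event.
(d) Not entailed — the tank is what drained, not the drawer.
(e) Entailed — the narrative places the translating before the draining.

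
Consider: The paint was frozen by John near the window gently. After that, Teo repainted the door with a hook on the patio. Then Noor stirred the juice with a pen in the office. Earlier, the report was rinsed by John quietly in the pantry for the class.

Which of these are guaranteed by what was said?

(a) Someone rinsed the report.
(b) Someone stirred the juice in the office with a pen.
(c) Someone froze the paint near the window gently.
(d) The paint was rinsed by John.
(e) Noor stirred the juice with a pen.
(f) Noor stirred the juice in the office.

(a) Entailed — this follows by dropping conjuncts from the rinsing event's description.
(b) Entailed — the original entails any weakening of itself; this just generalizes the agent.
(c) Entailed — the original entails any weakening of itself; this just generalizes the agent.
(d) Not entailed — John rinsed the report, not the paint; the paint belongs to the freezing event.
(e) Entailed — every conjunct here is already in the original stirring event.
(f) Entailed — every conjunct here is already in the original stirring event.

(a), (b), (c), (e), (f)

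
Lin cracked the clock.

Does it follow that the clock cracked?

yes

'Lin cracked the clock' is the causative; it entails the inchoative 'the clock cracked'.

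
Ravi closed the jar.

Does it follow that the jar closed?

'Ravi closed the jar' is the causative; it entails the inchoative 'the jar closed'.

yes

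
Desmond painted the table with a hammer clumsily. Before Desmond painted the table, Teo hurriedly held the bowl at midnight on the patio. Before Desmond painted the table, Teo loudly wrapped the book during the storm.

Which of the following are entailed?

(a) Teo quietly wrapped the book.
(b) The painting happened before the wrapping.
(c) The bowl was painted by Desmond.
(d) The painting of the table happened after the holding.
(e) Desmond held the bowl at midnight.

(a) Not entailed — 'quietly' adds a manner not in (and inconsistent with) the original.
(b) Not entailed — the narrative places the wrapping before the painting, not after.
(c) Not entailed — Desmond painted the table, not the bowl; the bowl belongs to the holding event.
(d) Entailed — the narrative places the holding before the painting.
(e) Not entailed — the passage has Teo holding the bowl, not Desmond.

(d)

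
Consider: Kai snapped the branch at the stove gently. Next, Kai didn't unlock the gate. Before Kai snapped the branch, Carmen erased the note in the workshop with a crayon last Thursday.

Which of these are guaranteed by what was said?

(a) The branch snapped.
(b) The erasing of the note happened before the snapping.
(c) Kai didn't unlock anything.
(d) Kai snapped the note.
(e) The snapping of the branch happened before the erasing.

(a) Entailed — 'Kai snapped the branch' is causative; it entails the inchoative 'the branch snapped'.
(b) Entailed — the narrative places the erasing before the snapping.
(c) Not entailed — the original only denies this specific event; Kai may have unlocked something else.
(d) Not entailed — Kai snapped the branch, not the note; the note belongs to the erasing event.
(e) Not entailed — the narrative places the erasing before the snapping, not after.

(a), (b)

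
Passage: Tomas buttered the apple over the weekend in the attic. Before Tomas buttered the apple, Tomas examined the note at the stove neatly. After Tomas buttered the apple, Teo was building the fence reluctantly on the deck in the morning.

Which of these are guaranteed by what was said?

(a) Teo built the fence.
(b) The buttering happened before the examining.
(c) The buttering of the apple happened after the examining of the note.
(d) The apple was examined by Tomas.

(a) Not entailed — 'was building' is progressive on an accomplishment; it does not entail the completed 'built'.
(b) Not entailed — the narrative places the examining before the buttering, not after.
(c) Entailed — the narrative places the examining before the buttering.
(d) Not entailed — Tomas examined the note, not the apple; the apple belongs to the buttering event.

(c)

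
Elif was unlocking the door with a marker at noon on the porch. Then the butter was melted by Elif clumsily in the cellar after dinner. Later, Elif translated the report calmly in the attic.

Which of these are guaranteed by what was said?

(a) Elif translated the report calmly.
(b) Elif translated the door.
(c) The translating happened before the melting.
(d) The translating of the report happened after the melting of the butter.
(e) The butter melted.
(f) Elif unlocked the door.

(a) Entailed — this follows by dropping conjuncts from the translating event's description.
(b) Not entailed — Elif translated the report, not the door; the door belongs to the unlocking event.
(c) Not entailed — the narrative places the melting before the translating, not after.
(d) Entailed — the narrative places the melting before the translating.
(e) Entailed — 'Elif melted the butter' is causative; it entails the inchoative 'the butter melted'.
(f) Not entailed — 'was unlocking' is progressive on an accomplishment; it does not entail the completed 'unlocked'.

(a), (d), (e)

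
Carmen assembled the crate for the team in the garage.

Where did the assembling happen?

'in the garage' marks the location of the assembling event.

in the garage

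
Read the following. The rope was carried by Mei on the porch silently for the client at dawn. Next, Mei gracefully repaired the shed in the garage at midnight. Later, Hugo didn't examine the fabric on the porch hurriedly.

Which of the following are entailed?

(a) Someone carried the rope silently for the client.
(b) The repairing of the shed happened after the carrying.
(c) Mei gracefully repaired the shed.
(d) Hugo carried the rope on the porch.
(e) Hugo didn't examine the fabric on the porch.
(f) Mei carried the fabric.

(a), (b), (c)

(a) Entailed — dropping 'at dawn', 'on the porch' and generalizing the agent leaves a sub-description the original still satisfies.
(b) Entailed — the narrative places the carrying before the repairing.
(c) Entailed — every conjunct here is already in the original repairing event.
(d) Not entailed — the passage has Mei carrying the rope, not Hugo.
(e) Not entailed — dropping 'hurriedly' under negation is not valid — the original leaves open that Hugo examined the fabric some other way.
(f) Not entailed — Mei carried the rope, not the fabric; the fabric belongs to the examining event.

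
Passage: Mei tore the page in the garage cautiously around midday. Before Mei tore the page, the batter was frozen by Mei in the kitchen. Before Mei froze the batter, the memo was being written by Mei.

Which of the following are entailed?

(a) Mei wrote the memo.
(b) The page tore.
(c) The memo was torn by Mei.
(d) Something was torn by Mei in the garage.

(a) Not entailed — 'was writing' is progressive on an accomplishment; it does not entail the completed 'wrote'.
(b) Entailed — 'Mei tore the page' is causative; it entails the inchoative 'the page tore'.
(c) Not entailed — Mei tore the page, not the memo; the memo belongs to the writing event.
(d) Entailed — dropping 'around midday', 'cautiously' and generalizing the patient leaves a sub-description the original still satisfies.

(b), (d)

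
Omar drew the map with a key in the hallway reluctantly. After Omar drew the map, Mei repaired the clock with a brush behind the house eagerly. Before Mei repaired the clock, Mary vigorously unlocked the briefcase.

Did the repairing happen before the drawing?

The narrative orders the drawing before the repairing.

no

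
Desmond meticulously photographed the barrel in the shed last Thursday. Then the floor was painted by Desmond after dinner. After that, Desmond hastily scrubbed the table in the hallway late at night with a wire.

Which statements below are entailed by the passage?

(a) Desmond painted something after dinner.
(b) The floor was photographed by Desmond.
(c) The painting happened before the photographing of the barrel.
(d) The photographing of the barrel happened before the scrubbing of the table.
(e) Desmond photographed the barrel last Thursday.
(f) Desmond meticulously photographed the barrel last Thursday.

(a), (d), (e), (f)

(a) Entailed — every conjunct here is already in the original painting event.
(b) Not entailed — Desmond photographed the barrel, not the floor; the floor belongs to the painting event.
(c) Not entailed — the narrative places the photographing before the painting, not after.
(d) Entailed — the narrative places the photographing before the scrubbing.
(e) Entailed — the original entails any weakening of itself; this just drops 'in the shed', 'meticulously'.
(f) Entailed — dropping 'in the shed' leaves a sub-description the original still satisfies.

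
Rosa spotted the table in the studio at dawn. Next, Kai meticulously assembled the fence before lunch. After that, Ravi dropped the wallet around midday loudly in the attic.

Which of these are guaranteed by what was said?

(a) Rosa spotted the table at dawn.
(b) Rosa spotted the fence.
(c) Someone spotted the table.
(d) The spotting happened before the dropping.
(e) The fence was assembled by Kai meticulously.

(a), (c), (d), (e)

(a) Entailed — dropping 'in the studio' leaves a sub-description the original still satisfies.
(b) Not entailed — Rosa spotted the table, not the fence; the fence belongs to the assembling event.
(c) Entailed — the original entails any weakening of itself; this just drops 'at dawn', 'in the studio' and generalizes the agent.
(d) Entailed — the narrative places the spotting before the dropping.
(e) Entailed — every conjunct here is already in the original assembling event.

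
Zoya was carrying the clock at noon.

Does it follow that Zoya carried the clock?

'carry' is atelic; if Zoya was carrying the clock, then Zoya carried the clock (for some time).

yes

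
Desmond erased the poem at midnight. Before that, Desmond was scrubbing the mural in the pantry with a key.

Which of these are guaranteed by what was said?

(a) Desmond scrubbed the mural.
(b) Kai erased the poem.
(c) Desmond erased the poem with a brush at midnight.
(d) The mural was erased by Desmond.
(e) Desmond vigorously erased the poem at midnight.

(a)

(a) Entailed — 'scrub' is an activity; 'was scrubbing' entails that some scrubbing happened, so 'scrubbed' holds.
(b) Not entailed — the passage has Desmond erasing the poem, not Kai.
(c) Not entailed — 'with a brush' adds information not in the original event.
(d) Not entailed — Desmond erased the poem, not the mural; the mural belongs to the scrubbing event.
(e) Not entailed — 'vigorously' adds information not in the original event.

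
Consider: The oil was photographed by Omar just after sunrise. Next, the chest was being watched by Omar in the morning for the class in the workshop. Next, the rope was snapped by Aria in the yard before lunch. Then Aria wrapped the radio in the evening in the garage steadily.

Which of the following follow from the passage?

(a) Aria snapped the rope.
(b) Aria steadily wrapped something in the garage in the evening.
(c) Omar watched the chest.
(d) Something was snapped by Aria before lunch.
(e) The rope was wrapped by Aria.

(a) Entailed — every conjunct here is already in the original snapping event.
(b) Entailed — generalizing the patient leaves a sub-description the original still satisfies.
(c) Entailed — 'watch' is an activity; 'was watching' entails that some watching happened, so 'watched' holds.
(d) Entailed — every conjunct here is already in the original snapping event.
(e) Not entailed — Aria wrapped the radio, not the rope; the rope belongs to the snapping event.

(a), (b), (c), (d)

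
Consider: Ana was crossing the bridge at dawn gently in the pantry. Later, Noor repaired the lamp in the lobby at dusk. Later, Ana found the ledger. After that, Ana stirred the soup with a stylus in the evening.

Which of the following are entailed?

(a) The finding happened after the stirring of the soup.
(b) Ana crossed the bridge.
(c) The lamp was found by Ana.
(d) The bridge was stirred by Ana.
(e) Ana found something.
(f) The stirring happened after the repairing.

(a) Not entailed — the narrative places the finding before the stirring, not after.
(b) Not entailed — 'was crossing' is progressive on an accomplishment; it does not entail the completed 'crossed'.
(c) Not entailed — Ana found the ledger, not the lamp; the lamp belongs to the repairing event.
(d) Not entailed — Ana stirred the soup, not the bridge; the bridge belongs to the crossing event.
(e) Entailed — the original entails any weakening of itself; this just generalizes the patient.
(f) Entailed — the narrative places the repairing before the stirring.

(e), (f)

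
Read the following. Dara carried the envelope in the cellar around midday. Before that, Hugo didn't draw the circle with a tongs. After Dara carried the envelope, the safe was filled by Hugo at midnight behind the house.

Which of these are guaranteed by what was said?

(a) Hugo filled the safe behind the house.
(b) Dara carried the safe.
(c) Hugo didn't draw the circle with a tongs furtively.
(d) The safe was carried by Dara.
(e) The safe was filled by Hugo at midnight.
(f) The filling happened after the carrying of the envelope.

(a), (c), (e), (f)

(a) Entailed — the original entails any weakening of itself; this just drops 'at midnight'.
(b) Not entailed — Dara carried the envelope, not the safe; the safe belongs to the filling event.
(c) Entailed — under negation, adding a further restriction is entailed: if no such drawing event occurred, none occurred furtively either.
(d) Not entailed — Dara carried the envelope, not the safe; the safe belongs to the filling event.
(e) Entailed — this follows by dropping conjuncts from the filling event's description.
(f) Entailed — the narrative places the carrying before the filling.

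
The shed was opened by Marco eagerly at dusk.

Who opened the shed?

Marco

'Marco' marks the agent of the opening event.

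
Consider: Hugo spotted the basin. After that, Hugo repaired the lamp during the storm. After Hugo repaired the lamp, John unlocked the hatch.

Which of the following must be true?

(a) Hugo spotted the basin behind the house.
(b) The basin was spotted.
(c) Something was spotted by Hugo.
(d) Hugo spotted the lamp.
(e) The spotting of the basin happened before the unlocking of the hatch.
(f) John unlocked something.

(b), (c), (e), (f)

(a) Not entailed — 'behind the house' adds information not in the original event.
(b) Entailed — this follows by dropping conjuncts from the spotting event's description.
(c) Entailed — generalizing the patient leaves a sub-description the original still satisfies.
(d) Not entailed — Hugo spotted the basin, not the lamp; the lamp belongs to the repairing event.
(e) Entailed — the narrative places the spotting before the unlocking.
(f) Entailed — the original entails any weakening of itself; this just generalizes the patient.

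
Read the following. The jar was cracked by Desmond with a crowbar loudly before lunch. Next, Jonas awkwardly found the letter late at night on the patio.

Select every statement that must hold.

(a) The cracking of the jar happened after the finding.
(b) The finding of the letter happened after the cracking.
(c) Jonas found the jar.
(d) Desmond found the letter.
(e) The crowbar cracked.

(a) Not entailed — the narrative places the cracking before the finding, not after.
(b) Entailed — the narrative places the cracking before the finding.
(c) Not entailed — Jonas found the letter, not the jar; the jar belongs to the cracking event.
(d) Not entailed — the passage has Jonas finding the letter, not Desmond.
(e) Not entailed — the jar is what cracked, not the crowbar.

(b)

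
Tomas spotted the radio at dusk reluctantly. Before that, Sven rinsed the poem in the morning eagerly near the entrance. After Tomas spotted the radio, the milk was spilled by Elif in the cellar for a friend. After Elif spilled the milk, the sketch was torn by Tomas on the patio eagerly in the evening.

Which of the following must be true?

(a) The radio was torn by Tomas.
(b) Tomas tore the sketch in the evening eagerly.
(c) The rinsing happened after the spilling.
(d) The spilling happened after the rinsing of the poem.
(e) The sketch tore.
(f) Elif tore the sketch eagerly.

(a) Not entailed — Tomas tore the sketch, not the radio; the radio belongs to the spotting event.
(b) Entailed — the original entails any weakening of itself; this just drops 'on the patio'.
(c) Not entailed — the narrative places the rinsing before the spilling, not after.
(d) Entailed — the narrative places the rinsing before the spilling.
(e) Entailed — 'Tomas tore the sketch' is causative; it entails the inchoative 'the sketch tore'.
(f) Not entailed — the passage has Tomas tearing the sketch, not Elif.

(b), (d), (e)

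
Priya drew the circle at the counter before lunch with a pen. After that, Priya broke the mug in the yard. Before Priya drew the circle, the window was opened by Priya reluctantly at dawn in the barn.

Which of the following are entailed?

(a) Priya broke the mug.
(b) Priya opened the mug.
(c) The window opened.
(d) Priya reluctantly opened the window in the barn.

(a) Entailed — the original entails any weakening of itself; this just drops 'in the yard'.
(b) Not entailed — Priya opened the window, not the mug; the mug belongs to the breaking event.
(c) Entailed — 'Priya opened the window' is causative; it entails the inchoative 'the window opened'.
(d) Entailed — every conjunct here is already in the original opening event.

(a), (c), (d)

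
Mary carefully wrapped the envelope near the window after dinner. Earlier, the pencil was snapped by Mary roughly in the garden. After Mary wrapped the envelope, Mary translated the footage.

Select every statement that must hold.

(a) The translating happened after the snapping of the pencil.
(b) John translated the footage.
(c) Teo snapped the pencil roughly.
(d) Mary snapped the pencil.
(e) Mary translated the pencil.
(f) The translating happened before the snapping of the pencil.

(a) Entailed — the narrative places the snapping before the translating.
(b) Not entailed — the passage has Mary translating the footage, not John.
(c) Not entailed — the passage has Mary snapping the pencil, not Teo.
(d) Entailed — dropping 'roughly', 'in the garden' leaves a sub-description the original still satisfies.
(e) Not entailed — Mary translated the footage, not the pencil; the pencil belongs to the snapping event.
(f) Not entailed — the narrative places the snapping before the translating, not after.

(a), (d)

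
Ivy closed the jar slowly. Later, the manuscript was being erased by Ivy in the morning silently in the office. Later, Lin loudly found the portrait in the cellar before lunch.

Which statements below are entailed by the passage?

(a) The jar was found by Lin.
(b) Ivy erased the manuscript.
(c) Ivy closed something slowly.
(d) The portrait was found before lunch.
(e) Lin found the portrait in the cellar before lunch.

(c), (d), (e)

(a) Not entailed — Lin found the portrait, not the jar; the jar belongs to the closing event.
(b) Not entailed — 'was erasing' is progressive on an accomplishment; it does not entail the completed 'erased'.
(c) Entailed — this follows by dropping conjuncts from the closing event's description.
(d) Entailed — dropping 'loudly', 'in the cellar' and generalizing the agent leaves a sub-description the original still satisfies.
(e) Entailed — dropping 'loudly' leaves a sub-description the original still satisfies.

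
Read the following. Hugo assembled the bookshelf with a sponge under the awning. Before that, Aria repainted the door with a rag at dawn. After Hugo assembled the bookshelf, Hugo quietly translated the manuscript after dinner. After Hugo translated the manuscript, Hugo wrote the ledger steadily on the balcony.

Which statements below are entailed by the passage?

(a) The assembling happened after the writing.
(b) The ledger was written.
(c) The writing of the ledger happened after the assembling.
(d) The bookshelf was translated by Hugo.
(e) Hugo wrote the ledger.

(a) Not entailed — the narrative places the assembling before the writing, not after.
(b) Entailed — the original entails any weakening of itself; this just drops 'steadily', 'on the balcony' and generalizes the agent.
(c) Entailed — the narrative places the assembling before the writing.
(d) Not entailed — Hugo translated the manuscript, not the bookshelf; the bookshelf belongs to the assembling event.
(e) Entailed — every conjunct here is already in the original writing event.

(b), (c), (e)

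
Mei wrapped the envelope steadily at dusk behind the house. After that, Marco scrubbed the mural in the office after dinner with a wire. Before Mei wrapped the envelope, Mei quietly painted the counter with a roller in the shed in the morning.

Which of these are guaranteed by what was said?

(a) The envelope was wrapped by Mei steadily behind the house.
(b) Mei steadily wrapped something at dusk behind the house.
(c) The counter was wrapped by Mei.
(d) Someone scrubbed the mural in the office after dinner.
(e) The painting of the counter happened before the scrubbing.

(a), (b), (d), (e)

(a) Entailed — the original entails any weakening of itself; this just drops 'at dusk'.
(b) Entailed — the original entails any weakening of itself; this just generalizes the patient.
(c) Not entailed — Mei wrapped the envelope, not the counter; the counter belongs to the painting event.
(d) Entailed — every conjunct here is already in the original scrubbing event.
(e) Entailed — the narrative places the painting before the scrubbing.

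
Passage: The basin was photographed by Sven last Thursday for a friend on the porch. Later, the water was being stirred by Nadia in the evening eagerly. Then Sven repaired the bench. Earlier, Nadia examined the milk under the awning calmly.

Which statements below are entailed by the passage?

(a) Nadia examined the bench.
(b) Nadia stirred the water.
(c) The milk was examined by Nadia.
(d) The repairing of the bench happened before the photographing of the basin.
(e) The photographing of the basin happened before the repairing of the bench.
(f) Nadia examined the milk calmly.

(a) Not entailed — Nadia examined the milk, not the bench; the bench belongs to the repairing event.
(b) Entailed — 'stir' is an activity; 'was stirring' entails that some stirring happened, so 'stirred' holds.
(c) Entailed — this follows by dropping conjuncts from the examining event's description.
(d) Not entailed — the narrative places the photographing before the repairing, not after.
(e) Entailed — the narrative places the photographing before the repairing.
(f) Entailed — this follows by dropping conjuncts from the examining event's description.

(b), (c), (e), (f)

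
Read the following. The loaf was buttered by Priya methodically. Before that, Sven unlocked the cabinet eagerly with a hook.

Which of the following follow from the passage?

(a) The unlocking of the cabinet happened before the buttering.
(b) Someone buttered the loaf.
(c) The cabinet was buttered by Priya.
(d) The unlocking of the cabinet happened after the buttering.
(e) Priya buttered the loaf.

(a) Entailed — the narrative places the unlocking before the buttering.
(b) Entailed — this follows by dropping conjuncts from the buttering event's description.
(c) Not entailed — Priya buttered the loaf, not the cabinet; the cabinet belongs to the unlocking event.
(d) Not entailed — the narrative places the unlocking before the buttering, not after.
(e) Entailed — the original entails any weakening of itself; this just drops 'methodically'.

(a), (b), (e)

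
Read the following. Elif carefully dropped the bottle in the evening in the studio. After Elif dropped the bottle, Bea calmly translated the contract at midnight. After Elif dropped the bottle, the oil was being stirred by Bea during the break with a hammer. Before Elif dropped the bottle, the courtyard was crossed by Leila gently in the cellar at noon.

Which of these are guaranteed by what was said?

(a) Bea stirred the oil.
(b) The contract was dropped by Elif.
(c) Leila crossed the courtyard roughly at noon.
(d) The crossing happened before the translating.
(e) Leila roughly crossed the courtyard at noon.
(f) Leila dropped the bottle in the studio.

(a), (d)

(a) Entailed — 'stir' is an activity; 'was stirring' entails that some stirring happened, so 'stirred' holds.
(b) Not entailed — Elif dropped the bottle, not the contract; the contract belongs to the translating event.
(c) Not entailed — 'roughly' adds a manner not in (and inconsistent with) the original.
(d) Entailed — the narrative places the crossing before the translating.
(e) Not entailed — 'roughly' adds a manner not in (and inconsistent with) the original.
(f) Not entailed — the passage has Elif dropping the bottle, not Leila.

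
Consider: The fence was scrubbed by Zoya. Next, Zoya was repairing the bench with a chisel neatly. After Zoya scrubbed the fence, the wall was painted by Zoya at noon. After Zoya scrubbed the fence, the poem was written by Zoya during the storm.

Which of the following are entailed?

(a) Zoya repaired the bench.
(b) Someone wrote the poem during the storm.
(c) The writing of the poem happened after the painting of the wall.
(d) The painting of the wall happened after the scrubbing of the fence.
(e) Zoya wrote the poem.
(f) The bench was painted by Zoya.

(b), (d), (e)

(a) Not entailed — 'was repairing' is progressive on an accomplishment; it does not entail the completed 'repaired'.
(b) Entailed — every conjunct here is already in the original writing event.
(c) Not entailed — the narrative doesn't order the painting relative to the writing.
(d) Entailed — the narrative places the scrubbing before the painting.
(e) Entailed — the original entails any weakening of itself; this just drops 'during the storm'.
(f) Not entailed — Zoya painted the wall, not the bench; the bench belongs to the repairing event.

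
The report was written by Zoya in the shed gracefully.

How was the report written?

'gracefully' marks the manner of the writing event.

gracefully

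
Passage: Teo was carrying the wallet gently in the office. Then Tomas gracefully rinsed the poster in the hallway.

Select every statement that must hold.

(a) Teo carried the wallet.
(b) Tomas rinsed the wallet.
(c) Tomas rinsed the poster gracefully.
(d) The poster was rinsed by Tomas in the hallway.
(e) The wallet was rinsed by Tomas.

(a) Entailed — 'carry' is an activity; 'was carrying' entails that some carrying happened, so 'carried' holds.
(b) Not entailed — Tomas rinsed the poster, not the wallet; the wallet belongs to the carrying event.
(c) Entailed — every conjunct here is already in the original rinsing event.
(d) Entailed — every conjunct here is already in the original rinsing event.
(e) Not entailed — Tomas rinsed the poster, not the wallet; the wallet belongs to the carrying event.

(a), (c), (d)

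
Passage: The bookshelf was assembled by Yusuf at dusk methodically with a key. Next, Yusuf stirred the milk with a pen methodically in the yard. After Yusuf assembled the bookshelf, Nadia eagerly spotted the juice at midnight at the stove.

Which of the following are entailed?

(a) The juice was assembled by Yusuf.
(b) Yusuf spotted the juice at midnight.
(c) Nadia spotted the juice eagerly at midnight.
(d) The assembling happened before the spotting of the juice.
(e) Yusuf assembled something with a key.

(a) Not entailed — Yusuf assembled the bookshelf, not the juice; the juice belongs to the spotting event.
(b) Not entailed — the passage has Nadia spotting the juice, not Yusuf.
(c) Entailed — this follows by dropping conjuncts from the spotting event's description.
(d) Entailed — the narrative places the assembling before the spotting.
(e) Entailed — this follows by dropping conjuncts from the assembling event's description.

(c), (d), (e)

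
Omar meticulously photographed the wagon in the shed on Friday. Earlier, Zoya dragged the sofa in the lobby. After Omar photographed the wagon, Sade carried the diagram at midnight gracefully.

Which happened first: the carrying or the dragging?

the dragging

The connectives place the dragging before the carrying.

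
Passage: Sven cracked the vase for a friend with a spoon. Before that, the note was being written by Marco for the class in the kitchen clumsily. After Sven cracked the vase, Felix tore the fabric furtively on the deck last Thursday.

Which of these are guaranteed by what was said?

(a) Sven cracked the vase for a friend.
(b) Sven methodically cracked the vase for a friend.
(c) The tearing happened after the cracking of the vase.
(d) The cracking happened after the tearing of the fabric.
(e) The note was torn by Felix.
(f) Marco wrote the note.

(a), (c)

(a) Entailed — this follows by dropping conjuncts from the cracking event's description.
(b) Not entailed — 'methodically' adds information not in the original event.
(c) Entailed — the narrative places the cracking before the tearing.
(d) Not entailed — the narrative places the cracking before the tearing, not after.
(e) Not entailed — Felix tore the fabric, not the note; the note belongs to the writing event.
(f) Not entailed — 'was writing' is progressive on an accomplishment; it does not entail the completed 'wrote'.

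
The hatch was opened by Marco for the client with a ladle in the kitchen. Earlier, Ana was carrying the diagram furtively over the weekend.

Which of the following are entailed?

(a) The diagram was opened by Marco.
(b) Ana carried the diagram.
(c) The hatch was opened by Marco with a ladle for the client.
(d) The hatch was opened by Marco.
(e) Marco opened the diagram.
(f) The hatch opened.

(a) Not entailed — Marco opened the hatch, not the diagram; the diagram belongs to the carrying event.
(b) Entailed — 'carry' is an activity; 'was carrying' entails that some carrying happened, so 'carried' holds.
(c) Entailed — the original entails any weakening of itself; this just drops 'in the kitchen'.
(d) Entailed — dropping 'in the kitchen', 'for the client', 'with a ladle' leaves a sub-description the original still satisfies.
(e) Not entailed — Marco opened the hatch, not the diagram; the diagram belongs to the carrying event.
(f) Entailed — 'Marco opened the hatch' is causative; it entails the inchoative 'the hatch opened'.

(b), (c), (d), (f)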